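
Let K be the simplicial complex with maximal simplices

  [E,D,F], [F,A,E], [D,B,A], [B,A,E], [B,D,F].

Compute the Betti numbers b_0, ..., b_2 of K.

Fix the vertex order A < B < D < E < F and write every simplex with vertices in increasing order. Then dim K = 2 and the simplices of K are:

  0-simplices (5): A, B, D, E, F
  1-simplices (10): AB, AD, AE, AF, BD, BE, BF, DE, DF, EF
  2-simplices (5): ABD, ABE, AEF, BDF, DEF

Hence C_0 ≅ Z^5, C_1 ≅ Z^10, C_2 ≅ Z^5.

The boundary map ∂_1: C_1 → C_0 sends each edge [p,q] (with p < q) to q − p. For instance
  ∂EF = F − E.
As a 5×10 matrix over Z this has rank 4, with invariant factors (1,1,1,1).

Boundary ∂_2: C_2 → C_1 sends each 2-simplex [p,q,r] to [q,r] − [p,r] + [p,q]. For instance
  ∂AEF = EF − AF + AE,
  ∂DEF = EF − DF + DE.
This gives a 10×5 integer matrix of rank 5; reducing to Smith normal form yields diagonal entries (1,1,1,1,1).

Now H_k = ker ∂_k / im ∂_{k+1}, so:

  H_0: rank C_0 − rank ∂_1 = 5 − 4 = 1, and the invariant factors of ∂_1 are all 1, so H_0 ≅ Z.
  H_1: rank ker ∂_1 − rank ∂_2 = (10 − 4) − 5 = 1, and the invariant factors of ∂_2 are all 1, so H_1 ≅ Z.
  H_2: rank ker ∂_2 − rank ∂_3 = (5 − 5) − 0 = 0, and there is no ∂_3, so H_2 ≅ 0.

As a check, the Euler characteristic is 5 − 10 + 5 = 0, which agrees with 1 − 1 + 0 = 0.
(K is a triangulation of the Möbius band.)

Hence the Betti numbers are b_0 = 1, b_1 = 1, b_2 = 0.

b_0 = 1, b_1 = 1, b_2 = 0.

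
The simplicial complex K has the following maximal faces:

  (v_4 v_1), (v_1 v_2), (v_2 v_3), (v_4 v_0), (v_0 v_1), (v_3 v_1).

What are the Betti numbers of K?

K has 5 vertices, 6 edges.
rank ∂_0 = 0, rank ∂_1 = 4 ⇒ b_0 = 5 − 0 − 4 = 1; all invariant factors of ∂_1 are 1 so no torsion. So H_0 = Z.
rank ∂_1 = 4, rank ∂_2 = 0 ⇒ b_1 = 6 − 4 − 0 = 2. So H_1 = Z^2.

b_0 = 1, b_1 = 2.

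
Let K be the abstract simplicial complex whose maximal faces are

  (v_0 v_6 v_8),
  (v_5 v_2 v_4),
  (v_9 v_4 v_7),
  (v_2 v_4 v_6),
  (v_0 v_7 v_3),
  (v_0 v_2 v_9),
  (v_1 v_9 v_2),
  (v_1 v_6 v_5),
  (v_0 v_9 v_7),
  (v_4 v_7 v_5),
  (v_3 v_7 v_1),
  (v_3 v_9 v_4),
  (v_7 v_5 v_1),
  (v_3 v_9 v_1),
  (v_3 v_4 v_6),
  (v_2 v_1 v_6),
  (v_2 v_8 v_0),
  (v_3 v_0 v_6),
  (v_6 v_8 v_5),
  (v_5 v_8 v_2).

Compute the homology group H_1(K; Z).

Order the vertices as v_0 < v_1 < v_2 < v_3 < v_4 < v_5 < v_6 < v_7 < v_8 < v_9. Listing each simplex with vertices in this order, K has dimension 2 with simplices:

  0-simplices (10): [v_0], [v_1], [v_2], [v_3], [v_4], [v_5], [v_6], [v_7], [v_8], [v_9]
  1-simplices (30): (30 of them)
  2-simplices (20): (20 of them)

so the chain groups are C_0 ≅ Z^10, C_1 ≅ Z^30, C_2 ≅ Z^20.

Boundary ∂_1: C_1 → C_0 sends each edge [p,q] (with p < q) to q − p.
The resulting 10×30 matrix has rank 9, and its Smith normal form has invariant factors (1,1,1,1,1,1,1,1,1).

The boundary map ∂_2: C_2 → C_1 sends each 2-simplex [p,q,r] to [q,r] − [p,r] + [p,q]. For instance
  ∂[v_1,v_5,v_7] = [v_5,v_7] − [v_1,v_7] + [v_1,v_5],
  ∂[v_3,v_4,v_9] = [v_4,v_9] − [v_3,v_9] + [v_3,v_4].
As a 30×20 matrix over Z this has rank 20, with invariant factors (1,1,1,1,1,1,1,1,1,1,1,1,1,1,1,1,1,1,1,2).

From H_k ≅ ker(∂_k) / im(∂_{k+1}) we obtain:

  H_1: rank ker ∂_1 − rank ∂_2 = (30 − 9) − 20 = 1, and ∂_2 has invariant factor 2 > 1, so H_1 ≅ Z ⊕ Z/2Z.

(K is a triangulation of the Klein bottle.)

H_1 = Z ⊕ Z/2Z.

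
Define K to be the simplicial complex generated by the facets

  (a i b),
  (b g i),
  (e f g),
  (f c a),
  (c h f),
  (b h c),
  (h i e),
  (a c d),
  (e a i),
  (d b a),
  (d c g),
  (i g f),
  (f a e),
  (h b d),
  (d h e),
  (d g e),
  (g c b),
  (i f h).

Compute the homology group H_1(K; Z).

H_1 ≅ Z ⊕ Z/2.

We work with the vertex ordering a < b < c < d < e < f < g < h < i. The simplices of K, each written with vertices in increasing order, are:

  0-simplices (9): a, b, c, d, e, f, g, h, i
  1-simplices (27): ab, ac, ad, ae, af, ai, bc, bd, bg, bh, bi, cd, cf, cg, ch, de, dg, dh, ef, eg, eh, ei, fg, fh, fi, gi, hi
  2-simplices (18): abd, abi, acd, acf, aef, aei, bcg, bch, bdh, bgi, cdg, cfh, deg, deh, efg, ehi, fgi, fhi

so the chain groups are C_0 ≅ Z^9, C_1 ≅ Z^27, C_2 ≅ Z^18.

Boundary ∂_1: C_1 → C_0 maps an edge to its endpoints' difference, ∂[p,q] = q − p. For instance
  ∂ab = b − a.
The resulting 9×27 matrix has rank 8, and its Smith normal form has invariant factors (1,1,1,1,1,1,1,1).

∂_2: C_2 → C_1 acts by ∂[p,q,r] = [q,r] − [p,r] + [p,q]. For instance
  ∂acf = cf − af + ac,
  ∂abi = bi − ai + ab.
The resulting 27×18 matrix has rank 18, and its Smith normal form has invariant factors (1,1,1,1,1,1,1,1,1,1,1,1,1,1,1,1,1,2).

Computing H_k = (kernel of ∂_k) / (image of ∂_{k+1}):

  H_1: rank ker ∂_1 − rank ∂_2 = (27 − 8) − 18 = 1, and ∂_2 has invariant factor 2 > 1, so H_1 ≅ Z ⊕ Z/2.

(K is a triangulation of the Klein bottle.)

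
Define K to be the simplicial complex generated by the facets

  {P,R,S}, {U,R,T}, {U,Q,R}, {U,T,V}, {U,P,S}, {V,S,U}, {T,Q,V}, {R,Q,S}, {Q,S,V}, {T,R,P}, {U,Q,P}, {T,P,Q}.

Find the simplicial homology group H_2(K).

H_2 ≅ 0.

Fix the vertex order P < Q < R < S < T < U < V and write every simplex with vertices in increasing order. Then dim K = 2 and the simplices of K are:

  0-simplices (7): P, Q, R, S, T, U, V
  1-simplices (18): PQ, PR, PS, PT, PU, QR, QS, QT, QU, QV, RS, RT, RU, SU, SV, TU, TV, UV
  2-simplices (12): PQT, PQU, PRS, PRT, PSU, QRS, QRU, QSV, QTV, RTU, SUV, TUV

Hence C_0 ≅ Z^7, C_1 ≅ Z^18, C_2 ≅ Z^12.

The boundary map ∂_1: C_1 → C_0 sends each edge [p,q] (with p < q) to q − p.
The resulting 7×18 matrix has rank 6, and its Smith normal form has invariant factors (1,1,1,1,1,1).

Boundary ∂_2: C_2 → C_1 sends each 2-simplex [p,q,r] to [q,r] − [p,r] + [p,q]. For instance
  ∂QRU = RU − QU + QR,
  ∂PQT = QT − PT + PQ.
The 18×12 boundary matrix has rank 12 and Smith normal form diag(1,1,1,1,1,1,1,1,1,1,1,2).

Reading off H_k = ker ∂_k / im ∂_{k+1}:

  H_2: rank ker ∂_2 − rank ∂_3 = (12 − 12) − 0 = 0, and there is no ∂_3, so H_2 = 0.

(K is a triangulation of the real projective plane RP^2.)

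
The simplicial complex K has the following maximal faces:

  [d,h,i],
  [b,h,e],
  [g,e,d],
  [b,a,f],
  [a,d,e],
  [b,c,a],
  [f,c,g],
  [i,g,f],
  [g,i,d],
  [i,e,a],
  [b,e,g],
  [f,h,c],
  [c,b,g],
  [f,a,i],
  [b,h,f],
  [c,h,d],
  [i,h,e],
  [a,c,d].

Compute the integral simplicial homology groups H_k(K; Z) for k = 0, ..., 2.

Take the total order a < b < c < d < e < f < g < h < i on the vertex set. Then K (dimension 2) consists of the simplices:

  0-simplices (9): a, b, c, d, e, f, g, h, i
  1-simplices (27): ab, ac, ad, ae, af, ai, bc, be, bf, bg, bh, cd, cf, cg, ch, de, dg, dh, di, eg, eh, ei, fg, fh, fi, gi, hi
  2-simplices (18): abc, abf, acd, ade, aei, afi, bcg, beg, beh, bfh, cdh, cfg, cfh, deg, dgi, dhi, ehi, fgi

giving chain groups C_0 ≅ Z^9, C_1 ≅ Z^27, C_2 ≅ Z^18.

Boundary ∂_1: C_1 → C_0 maps an edge to its endpoints' difference, ∂[p,q] = q − p.
The 9×27 boundary matrix has rank 8 and Smith normal form diag(1,1,1,1,1,1,1,1).

The boundary map ∂_2: C_2 → C_1 maps a triangle to the signed sum of its edges. For instance
  ∂bcg = cg − bg + bc,
  ∂dhi = hi − di + dh.
This gives a 27×18 integer matrix of rank 18; reducing to Smith normal form yields diagonal entries (1,1,1,1,1,1,1,1,1,1,1,1,1,1,1,1,1,2).

From H_k ≅ ker(∂_k) / im(∂_{k+1}) we obtain:

  H_0: rank C_0 − rank ∂_1 = 9 − 8 = 1, and the invariant factors of ∂_1 are all 1, so H_0 = Z.
  H_1: rank ker ∂_1 − rank ∂_2 = (27 − 8) − 18 = 1, and ∂_2 has invariant factor 2 > 1, so H_1 = Z × Z/2.
  H_2: rank ker ∂_2 − rank ∂_3 = (18 − 18) − 0 = 0, and there is no ∂_3, so H_2 = 0.

As a check, the Euler characteristic is 9 − 27 + 18 = 0, which agrees with 1 − 1 + 0 = 0.

H_0 = Z,  H_1 = Z × Z/2,  H_2 = 0.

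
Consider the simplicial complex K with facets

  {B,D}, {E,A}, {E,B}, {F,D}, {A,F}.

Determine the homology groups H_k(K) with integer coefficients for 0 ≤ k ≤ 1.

Order the vertices as A < B < D < E < F. Listing each simplex with vertices in this order, K has dimension 1 with simplices:

  0-simplices (5): A, B, D, E, F
  1-simplices (5): AE, AF, BD, BE, DF

Hence C_0 ≅ Z^5, C_1 ≅ Z^5.

Boundary ∂_1: C_1 → C_0 sends each edge [p,q] (with p < q) to q − p.
This gives a 5×5 integer matrix of rank 4; reducing to Smith normal form yields diagonal entries (1,1,1,1).

From H_k ≅ ker(∂_k) / im(∂_{k+1}) we obtain:

  H_0: rank C_0 − rank ∂_1 = 5 − 4 = 1, and the invariant factors of ∂_1 are all 1, so H_0 = Z.
  H_1: rank ker ∂_1 − rank ∂_2 = (5 − 4) − 0 = 1, and there is no ∂_2, so H_1 = Z.

H_0 ≅ Z,  H_1 ≅ Z.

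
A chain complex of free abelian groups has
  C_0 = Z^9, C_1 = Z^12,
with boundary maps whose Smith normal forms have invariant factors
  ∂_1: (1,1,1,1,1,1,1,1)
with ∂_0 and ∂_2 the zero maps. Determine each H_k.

H_0: b_0 = 9 − 0 − 8 = 1; torsion from ∂_1 factors > 1: none. So H_0 = Z.
H_1: b_1 = 12 − 8 − 0 = 4; torsion from ∂_2 factors > 1: none. So H_1 = Z^4.

H_0 = Z,  H_1 = Z^4.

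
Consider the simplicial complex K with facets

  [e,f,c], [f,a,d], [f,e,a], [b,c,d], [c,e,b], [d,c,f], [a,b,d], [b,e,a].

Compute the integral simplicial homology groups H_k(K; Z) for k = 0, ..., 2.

Order the vertices as a < b < c < d < e < f. Listing each simplex with vertices in this order, K has dimension 2 with simplices:

  0-simplices (6): a, b, c, d, e, f
  1-simplices (12): ab, ad, ae, af, bc, bd, be, cd, ce, cf, df, ef
  2-simplices (8): abd, abe, adf, aef, bcd, bce, cdf, cef

Hence C_0 ≅ Z^6, C_1 ≅ Z^12, C_2 ≅ Z^8.

The boundary map ∂_1: C_1 → C_0 is given by ∂[p,q] = [q] − [p].
As a 6×12 matrix over Z this has rank 5, with invariant factors (1,1,1,1,1).

Boundary ∂_2: C_2 → C_1 acts by ∂[p,q,r] = [q,r] − [p,r] + [p,q]. For instance
  ∂cdf = df − cf + cd,
  ∂cef = ef − cf + ce.
The 12×8 boundary matrix has rank 7 and Smith normal form diag(1,1,1,1,1,1,1).

From H_k ≅ ker(∂_k) / im(∂_{k+1}) we obtain:

  H_0: rank C_0 − rank ∂_1 = 6 − 5 = 1, and the invariant factors of ∂_1 are all 1, so H_0 ≅ Z.
  H_1: rank ker ∂_1 − rank ∂_2 = (12 − 5) − 7 = 0, and the invariant factors of ∂_2 are all 1, so H_1 ≅ 0.
  H_2: rank ker ∂_2 − rank ∂_3 = (8 − 7) − 0 = 1, and there is no ∂_3, so H_2 ≅ Z.

(K is a triangulation of the 2-sphere S^2.)

H_0 = Z,  H_1 = 0,  H_2 = Z.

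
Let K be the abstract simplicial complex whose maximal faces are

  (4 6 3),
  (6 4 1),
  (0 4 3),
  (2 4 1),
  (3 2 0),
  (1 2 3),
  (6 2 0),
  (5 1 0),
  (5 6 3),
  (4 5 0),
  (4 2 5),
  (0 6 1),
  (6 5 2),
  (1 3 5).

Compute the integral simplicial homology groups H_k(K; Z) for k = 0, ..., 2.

H_0 = Z,  H_1 = Z^2,  H_2 = Z.

We work with the vertex ordering 0 < 1 < 2 < 3 < 4 < 5 < 6. The simplices of K, each written with vertices in increasing order, are:

  0-simplices (7): [0], [1], [2], [3], [4], [5], [6]
  1-simplices (21): [0,1], [0,2], [0,3], [0,4], [0,5], [0,6], [1,2], [1,3], [1,4], [1,5], [1,6], [2,3], [2,4], [2,5], [2,6], [3,4], [3,5], [3,6], [4,5], [4,6], [5,6]
  2-simplices (14): [0,1,5], [0,1,6], [0,2,3], [0,2,6], [0,3,4], [0,4,5], [1,2,3], [1,2,4], [1,3,5], [1,4,6], [2,4,5], [2,5,6], [3,4,6], [3,5,6]

giving chain groups C_0 ≅ Z^7, C_1 ≅ Z^21, C_2 ≅ Z^14.

The boundary map ∂_1: C_1 → C_0 sends each edge [p,q] (with p < q) to q − p.
This gives a 7×21 integer matrix of rank 6; reducing to Smith normal form yields diagonal entries (1,1,1,1,1,1).

The boundary map ∂_2: C_2 → C_1 acts by ∂[p,q,r] = [q,r] − [p,r] + [p,q]. For instance
  ∂[3,5,6] = [5,6] − [3,6] + [3,5],
  ∂[3,4,6] = [4,6] − [3,6] + [3,4].
The 21×14 boundary matrix has rank 13 and Smith normal form diag(1,1,1,1,1,1,1,1,1,1,1,1,1).

From H_k ≅ ker(∂_k) / im(∂_{k+1}) we obtain:

  H_0: rank C_0 − rank ∂_1 = 7 − 6 = 1, and the invariant factors of ∂_1 are all 1, so H_0 = Z.
  H_1: rank ker ∂_1 − rank ∂_2 = (21 − 6) − 13 = 2, and the invariant factors of ∂_2 are all 1, so H_1 = Z^2.
  H_2: rank ker ∂_2 − rank ∂_3 = (14 − 13) − 0 = 1, and there is no ∂_3, so H_2 = Z.

As a check, the Euler characteristic is 7 − 21 + 14 = 0, which agrees with 1 − 2 + 1 = 0.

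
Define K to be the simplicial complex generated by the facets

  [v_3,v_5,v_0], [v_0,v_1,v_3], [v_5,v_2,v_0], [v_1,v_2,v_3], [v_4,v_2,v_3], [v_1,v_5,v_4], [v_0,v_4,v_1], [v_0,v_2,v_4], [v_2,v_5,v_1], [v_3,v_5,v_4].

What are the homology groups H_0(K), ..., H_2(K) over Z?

H_0 ≅ Z,  H_1 ≅ Z/2Z,  H_2 = 0.

Order the vertices as v_0 < v_1 < v_2 < v_3 < v_4 < v_5. Listing each simplex with vertices in this order, K has dimension 2 with simplices:

  0-simplices (6): [v_0], [v_1], [v_2], [v_3], [v_4], [v_5]
  1-simplices (15): (15 of them)
  2-simplices (10): [v_0,v_1,v_3], [v_0,v_1,v_4], [v_0,v_2,v_4], [v_0,v_2,v_5], [v_0,v_3,v_5], [v_1,v_2,v_3], [v_1,v_2,v_5], [v_1,v_4,v_5], [v_2,v_3,v_4], [v_3,v_4,v_5]

Hence C_0 ≅ Z^6, C_1 ≅ Z^15, C_2 ≅ Z^10.

Boundary ∂_1: C_1 → C_0 sends each edge [p,q] (with p < q) to q − p.
The 6×15 boundary matrix has rank 5 and Smith normal form diag(1,1,1,1,1).

∂_2: C_2 → C_1 sends each 2-simplex [p,q,r] to [q,r] − [p,r] + [p,q]. For instance
  ∂[v_1,v_2,v_3] = [v_2,v_3] − [v_1,v_3] + [v_1,v_2],
  ∂[v_0,v_2,v_5] = [v_2,v_5] − [v_0,v_5] + [v_0,v_2].
The 15×10 boundary matrix has rank 10 and Smith normal form diag(1,1,1,1,1,1,1,1,1,2).

Reading off H_k = ker ∂_k / im ∂_{k+1}:

  H_0: rank C_0 − rank ∂_1 = 6 − 5 = 1, and the invariant factors of ∂_1 are all 1, so H_0 ≅ Z.
  H_1: rank ker ∂_1 − rank ∂_2 = (15 − 5) − 10 = 0, and ∂_2 has invariant factor 2 > 1, so H_1 ≅ Z/2Z.
  H_2: rank ker ∂_2 − rank ∂_3 = (10 − 10) − 0 = 0, and there is no ∂_3, so H_2 ≅ 0.

As a check, the Euler characteristic is 6 − 15 + 10 = 1, which agrees with 1 − 0 + 0 = 1.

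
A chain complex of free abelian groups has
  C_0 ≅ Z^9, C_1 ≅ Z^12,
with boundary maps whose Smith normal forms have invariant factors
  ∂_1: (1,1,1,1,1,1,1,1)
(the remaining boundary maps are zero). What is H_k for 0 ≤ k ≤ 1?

H_0: b_0 = 9 − 0 − 8 = 1; torsion from ∂_1 factors > 1: none. So H_0 ≅ Z.
H_1: b_1 = 12 − 8 − 0 = 4; torsion from ∂_2 factors > 1: none. So H_1 ≅ Z^4.

H_0 ≅ Z,  H_1 ≅ Z^4.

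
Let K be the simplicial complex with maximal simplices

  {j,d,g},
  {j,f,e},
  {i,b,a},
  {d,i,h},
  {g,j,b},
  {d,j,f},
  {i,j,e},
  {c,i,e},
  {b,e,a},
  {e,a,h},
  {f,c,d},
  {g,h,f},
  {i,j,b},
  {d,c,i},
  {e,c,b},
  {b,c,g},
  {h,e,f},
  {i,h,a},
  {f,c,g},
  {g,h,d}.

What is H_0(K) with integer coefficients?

H_0 = Z.

Order the vertices as a < b < c < d < e < f < g < h < i < j. Listing each simplex with vertices in this order, K has dimension 2 with simplices:

  0-simplices (10): a, b, c, d, e, f, g, h, i, j
  1-simplices (30): ab, ae, ah, ai, bc, be, bg, bi, bj, cd, ce, cf, cg, ci, df, dg, dh, di, dj, ef, eh, ei, ej, fg, fh, fj, gh, gj, hi, ij
  2-simplices (20): abe, abi, aeh, ahi, bce, bcg, bgj, bij, cdf, cdi, cei, cfg, dfj, dgh, dgj, dhi, efh, efj, eij, fgh

so the chain groups are C_0 ≅ Z^10, C_1 ≅ Z^30, C_2 ≅ Z^20.

The boundary map ∂_1: C_1 → C_0 maps an edge to its endpoints' difference, ∂[p,q] = q − p. For instance
  ∂ai = i − a.
This gives a 10×30 integer matrix of rank 9; reducing to Smith normal form yields diagonal entries (1,1,1,1,1,1,1,1,1).

Boundary ∂_2: C_2 → C_1 maps a triangle to the signed sum of its edges. For instance
  ∂cfg = fg − cg + cf,
  ∂dhi = hi − di + dh.
The 30×20 boundary matrix has rank 20 and Smith normal form diag(1,1,1,1,1,1,1,1,1,1,1,1,1,1,1,1,1,1,1,2).

From H_k ≅ ker(∂_k) / im(∂_{k+1}) we obtain:

  H_0: rank C_0 − rank ∂_1 = 10 − 9 = 1, and the invariant factors of ∂_1 are all 1, so H_0 = Z.

(K is a triangulation of the Klein bottle.)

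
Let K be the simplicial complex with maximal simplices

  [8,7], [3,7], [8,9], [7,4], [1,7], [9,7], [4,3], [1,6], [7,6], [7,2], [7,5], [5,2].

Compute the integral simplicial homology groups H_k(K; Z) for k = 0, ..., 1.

H_0 ≅ Z,  H_1 ≅ Z^4.

Fix the vertex order 1 < 2 < 3 < 4 < 5 < 6 < 7 < 8 < 9 and write every simplex with vertices in increasing order. Then dim K = 1 and the simplices of K are:

  0-simplices (9): [1], [2], [3], [4], [5], [6], [7], [8], [9]
  1-simplices (12): [1,6], [1,7], [2,5], [2,7], [3,4], [3,7], [4,7], [5,7], [6,7], [7,8], [7,9], [8,9]

Hence C_0 ≅ Z^9, C_1 ≅ Z^12.

∂_1: C_1 → C_0 sends each edge [p,q] (with p < q) to q − p.
As a 9×12 matrix over Z this has rank 8, with invariant factors (1,1,1,1,1,1,1,1).

Now H_k = ker ∂_k / im ∂_{k+1}, so:

  H_0: rank C_0 − rank ∂_1 = 9 − 8 = 1, and the invariant factors of ∂_1 are all 1, so H_0 ≅ Z.
  H_1: rank ker ∂_1 − rank ∂_2 = (12 − 8) − 0 = 4, and there is no ∂_2, so H_1 ≅ Z^4.

As a check, the Euler characteristic is 9 − 12 = -3, which agrees with 1 − 4 = -3.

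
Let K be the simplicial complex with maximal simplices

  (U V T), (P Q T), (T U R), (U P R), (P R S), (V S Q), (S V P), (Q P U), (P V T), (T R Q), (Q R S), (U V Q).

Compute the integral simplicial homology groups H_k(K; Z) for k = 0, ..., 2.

Fix the vertex order P < Q < R < S < T < U < V and write every simplex with vertices in increasing order. Then dim K = 2 and the simplices of K are:

  0-simplices (7): P, Q, R, S, T, U, V
  1-simplices (18): PQ, PR, PS, PT, PU, PV, QR, QS, QT, QU, QV, RS, RT, RU, SV, TU, TV, UV
  2-simplices (12): PQT, PQU, PRS, PRU, PSV, PTV, QRS, QRT, QSV, QUV, RTU, TUV

Hence C_0 ≅ Z^7, C_1 ≅ Z^18, C_2 ≅ Z^12.

The boundary map ∂_1: C_1 → C_0 sends each edge [p,q] (with p < q) to q − p.
The 7×18 boundary matrix has rank 6 and Smith normal form diag(1,1,1,1,1,1).

∂_2: C_2 → C_1 sends each 2-simplex [p,q,r] to [q,r] − [p,r] + [p,q]. For instance
  ∂PQU = QU − PU + PQ,
  ∂QUV = UV − QV + QU.
This gives a 18×12 integer matrix of rank 12; reducing to Smith normal form yields diagonal entries (1,1,1,1,1,1,1,1,1,1,1,2).

Now H_k = ker ∂_k / im ∂_{k+1}, so:

  H_0: rank C_0 − rank ∂_1 = 7 − 6 = 1, and the invariant factors of ∂_1 are all 1, so H_0 ≅ Z.
  H_1: rank ker ∂_1 − rank ∂_2 = (18 − 6) − 12 = 0, and ∂_2 has invariant factor 2 > 1, so H_1 ≅ Z/2Z.
  H_2: rank ker ∂_2 − rank ∂_3 = (12 − 12) − 0 = 0, and there is no ∂_3, so H_2 ≅ 0.

H_0 ≅ Z,  H_1 ≅ Z/2Z,  H_2 = 0.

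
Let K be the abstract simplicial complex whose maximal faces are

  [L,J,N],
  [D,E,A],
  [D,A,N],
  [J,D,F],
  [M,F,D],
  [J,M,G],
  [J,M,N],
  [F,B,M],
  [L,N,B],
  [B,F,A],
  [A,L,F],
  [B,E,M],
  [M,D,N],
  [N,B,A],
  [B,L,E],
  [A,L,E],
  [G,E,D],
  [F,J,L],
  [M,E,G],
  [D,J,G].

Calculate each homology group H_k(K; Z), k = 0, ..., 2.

H_0 ≅ Z,  H_1 ≅ Z × Z/2,  H_2 = 0.

Take the total order A < B < D < E < F < G < J < L < M < N on the vertex set. Then K (dimension 2) consists of the simplices:

  0-simplices (10): A, B, D, E, F, G, J, L, M, N
  1-simplices (30): AB, AD, AE, AF, AL, AN, BE, BF, BL, BM, BN, DE, DF, DG, DJ, DM, DN, EG, EL, EM, FJ, FL, FM, GJ, GM, JL, JM, JN, LN, MN
  2-simplices (20): ABF, ABN, ADE, ADN, AEL, AFL, BEL, BEM, BFM, BLN, DEG, DFJ, DFM, DGJ, DMN, EGM, FJL, GJM, JLN, JMN

so the chain groups are C_0 ≅ Z^10, C_1 ≅ Z^30, C_2 ≅ Z^20.

The boundary map ∂_1: C_1 → C_0 is given by ∂[p,q] = [q] − [p]. For instance
  ∂BF = F − B.
This gives a 10×30 integer matrix of rank 9; reducing to Smith normal form yields diagonal entries (1,1,1,1,1,1,1,1,1).

∂_2: C_2 → C_1 acts by ∂[p,q,r] = [q,r] − [p,r] + [p,q]. For instance
  ∂ABN = BN − AN + AB,
  ∂BFM = FM − BM + BF.
This gives a 30×20 integer matrix of rank 20; reducing to Smith normal form yields diagonal entries (1,1,1,1,1,1,1,1,1,1,1,1,1,1,1,1,1,1,1,2).

From H_k ≅ ker(∂_k) / im(∂_{k+1}) we obtain:

  H_0: rank C_0 − rank ∂_1 = 10 − 9 = 1, and the invariant factors of ∂_1 are all 1, so H_0 ≅ Z.
  H_1: rank ker ∂_1 − rank ∂_2 = (30 − 9) − 20 = 1, and ∂_2 has invariant factor 2 > 1, so H_1 ≅ Z × Z/2.
  H_2: rank ker ∂_2 − rank ∂_3 = (20 − 20) − 0 = 0, and there is no ∂_3, so H_2 ≅ 0.

As a check, the Euler characteristic is 10 − 30 + 20 = 0, which agrees with 1 − 1 + 0 = 0.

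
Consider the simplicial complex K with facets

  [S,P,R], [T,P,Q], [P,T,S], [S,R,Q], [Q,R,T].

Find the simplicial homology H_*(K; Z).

K has 5 vertices, 10 edges, 5 triangles.
rank ∂_0 = 0, rank ∂_1 = 4 ⇒ b_0 = 5 − 0 − 4 = 1; all invariant factors of ∂_1 are 1 so no torsion. So H_0 ≅ Z.
rank ∂_1 = 4, rank ∂_2 = 5 ⇒ b_1 = 10 − 4 − 5 = 1; all invariant factors of ∂_2 are 1 so no torsion. So H_1 ≅ Z.
rank ∂_2 = 5, rank ∂_3 = 0 ⇒ b_2 = 5 − 5 − 0 = 0. So H_2 ≅ 0.

H_0 = Z,  H_1 = Z,  H_2 = 0.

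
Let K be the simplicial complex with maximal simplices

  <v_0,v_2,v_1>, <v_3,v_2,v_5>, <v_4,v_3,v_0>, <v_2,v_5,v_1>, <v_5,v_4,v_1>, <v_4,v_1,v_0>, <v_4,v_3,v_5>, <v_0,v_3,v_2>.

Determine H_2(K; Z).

Order the vertices as v_0 < v_1 < v_2 < v_3 < v_4 < v_5. Listing each simplex with vertices in this order, K has dimension 2 with simplices:

  0-simplices (6): [v_0], [v_1], [v_2], [v_3], [v_4], [v_5]
  1-simplices (12): [v_0,v_1], [v_0,v_2], [v_0,v_3], [v_0,v_4], [v_1,v_2], [v_1,v_4], [v_1,v_5], [v_2,v_3], [v_2,v_5], [v_3,v_4], [v_3,v_5], [v_4,v_5]
  2-simplices (8): [v_0,v_1,v_2], [v_0,v_1,v_4], [v_0,v_2,v_3], [v_0,v_3,v_4], [v_1,v_2,v_5], [v_1,v_4,v_5], [v_2,v_3,v_5], [v_3,v_4,v_5]

giving chain groups C_0 ≅ Z^6, C_1 ≅ Z^12, C_2 ≅ Z^8.

The boundary map ∂_1: C_1 → C_0 is given by ∂[p,q] = [q] − [p]. For instance
  ∂[v_1,v_4] = [v_4] − [v_1].
The resulting 6×12 matrix has rank 5, and its Smith normal form has invariant factors (1,1,1,1,1).

The boundary map ∂_2: C_2 → C_1 maps a triangle to the signed sum of its edges. For instance
  ∂[v_0,v_1,v_4] = [v_1,v_4] − [v_0,v_4] + [v_0,v_1],
  ∂[v_0,v_3,v_4] = [v_3,v_4] − [v_0,v_4] + [v_0,v_3].
As a 12×8 matrix over Z this has rank 7, with invariant factors (1,1,1,1,1,1,1).

Reading off H_k = ker ∂_k / im ∂_{k+1}:

  H_2: rank ker ∂_2 − rank ∂_3 = (8 − 7) − 0 = 1, and there is no ∂_3, so H_2 = Z.

(K is a triangulation of the 2-sphere S^2.)

H_2 = Z.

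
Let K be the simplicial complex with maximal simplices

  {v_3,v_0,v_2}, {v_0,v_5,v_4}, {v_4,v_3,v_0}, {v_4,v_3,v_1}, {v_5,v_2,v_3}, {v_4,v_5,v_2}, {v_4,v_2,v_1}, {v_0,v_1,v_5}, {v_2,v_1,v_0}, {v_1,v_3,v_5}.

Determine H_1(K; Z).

H_1 = Z/2.

We work with the vertex ordering v_0 < v_1 < v_2 < v_3 < v_4 < v_5. The simplices of K, each written with vertices in increasing order, are:

  0-simplices (6): [v_0], [v_1], [v_2], [v_3], [v_4], [v_5]
  1-simplices (15): (15 of them)
  2-simplices (10): [v_0,v_1,v_2], [v_0,v_1,v_5], [v_0,v_2,v_3], [v_0,v_3,v_4], [v_0,v_4,v_5], [v_1,v_2,v_4], [v_1,v_3,v_4], [v_1,v_3,v_5], [v_2,v_3,v_5], [v_2,v_4,v_5]

Hence C_0 ≅ Z^6, C_1 ≅ Z^15, C_2 ≅ Z^10.

The boundary map ∂_1: C_1 → C_0 is given by ∂[p,q] = [q] − [p].
As a 6×15 matrix over Z this has rank 5, with invariant factors (1,1,1,1,1).

∂_2: C_2 → C_1 sends each 2-simplex [p,q,r] to [q,r] − [p,r] + [p,q]. For instance
  ∂[v_0,v_4,v_5] = [v_4,v_5] − [v_0,v_5] + [v_0,v_4],
  ∂[v_0,v_1,v_5] = [v_1,v_5] − [v_0,v_5] + [v_0,v_1].
The resulting 15×10 matrix has rank 10, and its Smith normal form has invariant factors (1,1,1,1,1,1,1,1,1,2).

From H_k ≅ ker(∂_k) / im(∂_{k+1}) we obtain:

  H_1: rank ker ∂_1 − rank ∂_2 = (15 − 5) − 10 = 0, and ∂_2 has invariant factor 2 > 1, so H_1 ≅ Z/2.

(K is a triangulation of the real projective plane RP^2.)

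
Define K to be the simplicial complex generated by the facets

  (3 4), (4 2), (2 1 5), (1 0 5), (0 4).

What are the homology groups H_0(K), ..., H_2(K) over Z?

H_0 ≅ Z,  H_1 ≅ Z,  H_2 = 0.

K has 6 vertices, 8 edges, 2 triangles.
rank ∂_0 = 0, rank ∂_1 = 5 ⇒ b_0 = 6 − 0 − 5 = 1; all invariant factors of ∂_1 are 1 so no torsion. So H_0 = Z.
rank ∂_1 = 5, rank ∂_2 = 2 ⇒ b_1 = 8 − 5 − 2 = 1; all invariant factors of ∂_2 are 1 so no torsion. So H_1 = Z.
rank ∂_2 = 2, rank ∂_3 = 0 ⇒ b_2 = 2 − 2 − 0 = 0. So H_2 = 0.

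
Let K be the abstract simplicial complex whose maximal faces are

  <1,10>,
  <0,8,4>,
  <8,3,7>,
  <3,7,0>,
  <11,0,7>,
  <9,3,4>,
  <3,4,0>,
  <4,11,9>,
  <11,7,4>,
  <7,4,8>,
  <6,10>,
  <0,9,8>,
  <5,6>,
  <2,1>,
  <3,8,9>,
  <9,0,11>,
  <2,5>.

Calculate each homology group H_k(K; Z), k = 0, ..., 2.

H_0 ≅ Z^2,  H_1 ≅ Z ⊕ Z/2,  H_2 = 0.

Fix the vertex order 0 < 1 < 2 < 3 < 4 < 5 < 6 < 7 < 8 < 9 < 10 < 11 and write every simplex with vertices in increasing order. Then dim K = 2 and the simplices of K are:

  0-simplices (12): [0], [1], [2], [3], [4], [5], [6], [7], [8], [9], [10], [11]
  1-simplices (23): (23 of them)
  2-simplices (12): [0,3,4], [0,3,7], [0,4,8], [0,7,11], [0,8,9], [0,9,11], [3,4,9], [3,7,8], [3,8,9], [4,7,8], [4,7,11], [4,9,11]

giving chain groups C_0 ≅ Z^12, C_1 ≅ Z^23, C_2 ≅ Z^12.

∂_1: C_1 → C_0 sends each edge [p,q] (with p < q) to q − p.
The 12×23 boundary matrix has rank 10 and Smith normal form diag(1,1,1,1,1,1,1,1,1,1).

Boundary ∂_2: C_2 → C_1 acts by ∂[p,q,r] = [q,r] − [p,r] + [p,q]. For instance
  ∂[0,7,11] = [7,11] − [0,11] + [0,7],
  ∂[0,4,8] = [4,8] − [0,8] + [0,4].
The resulting 23×12 matrix has rank 12, and its Smith normal form has invariant factors (1,1,1,1,1,1,1,1,1,1,1,2).

From H_k ≅ ker(∂_k) / im(∂_{k+1}) we obtain:

  H_0: rank C_0 − rank ∂_1 = 12 − 10 = 2, and the invariant factors of ∂_1 are all 1, so H_0 ≅ Z^2.
  H_1: rank ker ∂_1 − rank ∂_2 = (23 − 10) − 12 = 1, and ∂_2 has invariant factor 2 > 1, so H_1 ≅ Z ⊕ Z/2.
  H_2: rank ker ∂_2 − rank ∂_3 = (12 − 12) − 0 = 0, and there is no ∂_3, so H_2 ≅ 0.

As a check, the Euler characteristic is 12 − 23 + 12 = 1, which agrees with 2 − 1 + 0 = 1.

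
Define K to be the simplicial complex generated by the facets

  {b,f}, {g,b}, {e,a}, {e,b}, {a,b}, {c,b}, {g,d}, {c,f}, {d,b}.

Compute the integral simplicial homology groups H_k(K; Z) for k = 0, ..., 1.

H_0 ≅ Z,  H_1 ≅ Z^3.

We work with the vertex ordering a < b < c < d < e < f < g. The simplices of K, each written with vertices in increasing order, are:

  0-simplices (7): a, b, c, d, e, f, g
  1-simplices (9): ab, ae, bc, bd, be, bf, bg, cf, dg

so the chain groups are C_0 ≅ Z^7, C_1 ≅ Z^9.

∂_1: C_1 → C_0 is given by ∂[p,q] = [q] − [p].
The 7×9 boundary matrix has rank 6 and Smith normal form diag(1,1,1,1,1,1).

From H_k ≅ ker(∂_k) / im(∂_{k+1}) we obtain:

  H_0: rank C_0 − rank ∂_1 = 7 − 6 = 1, and the invariant factors of ∂_1 are all 1, so H_0 ≅ Z.
  H_1: rank ker ∂_1 − rank ∂_2 = (9 − 6) − 0 = 3, and there is no ∂_2, so H_1 ≅ Z^3.

As a check, the Euler characteristic is 7 − 9 = -2, which agrees with 1 − 3 = -2.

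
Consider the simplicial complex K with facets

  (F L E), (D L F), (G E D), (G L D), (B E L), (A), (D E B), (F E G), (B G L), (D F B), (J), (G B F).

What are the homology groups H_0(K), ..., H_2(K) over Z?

H_0 ≅ Z^3,  H_1 ≅ Z/2Z,  H_2 = 0.

We work with the vertex ordering A < B < D < E < F < G < J < L. The simplices of K, each written with vertices in increasing order, are:

  0-simplices (8): A, B, D, E, F, G, J, L
  1-simplices (15): BD, BE, BF, BG, BL, DE, DF, DG, DL, EF, EG, EL, FG, FL, GL
  2-simplices (10): BDE, BDF, BEL, BFG, BGL, DEG, DFL, DGL, EFG, EFL

giving chain groups C_0 ≅ Z^8, C_1 ≅ Z^15, C_2 ≅ Z^10.

The boundary map ∂_1: C_1 → C_0 maps an edge to its endpoints' difference, ∂[p,q] = q − p.
The 8×15 boundary matrix has rank 5 and Smith normal form diag(1,1,1,1,1).

∂_2: C_2 → C_1 acts by ∂[p,q,r] = [q,r] − [p,r] + [p,q]. For instance
  ∂DGL = GL − DL + DG,
  ∂DEG = EG − DG + DE.
As a 15×10 matrix over Z this has rank 10, with invariant factors (1,1,1,1,1,1,1,1,1,2).

Computing H_k = (kernel of ∂_k) / (image of ∂_{k+1}):

  H_0: rank C_0 − rank ∂_1 = 8 − 5 = 3, and the invariant factors of ∂_1 are all 1, so H_0 ≅ Z^3.
  H_1: rank ker ∂_1 − rank ∂_2 = (15 − 5) − 10 = 0, and ∂_2 has invariant factor 2 > 1, so H_1 ≅ Z/2Z.
  H_2: rank ker ∂_2 − rank ∂_3 = (10 − 10) − 0 = 0, and there is no ∂_3, so H_2 ≅ 0.

As a check, the Euler characteristic is 8 − 15 + 10 = 3, which agrees with 3 − 0 + 0 = 3.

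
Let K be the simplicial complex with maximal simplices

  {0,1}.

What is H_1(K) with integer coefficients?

H_1 = 0.

Take the total order 0 < 1 on the vertex set. Then K (dimension 1) consists of the simplices:

  0-simplices (2): [0], [1]
  1-simplices (1): [0,1]

so the chain groups are C_0 ≅ Z^2, C_1 ≅ Z^1.

The boundary map ∂_1: C_1 → C_0 maps an edge to its endpoints' difference, ∂[p,q] = q − p.
As a 2×1 matrix over Z this has rank 1, with invariant factors (1).

Reading off H_k = ker ∂_k / im ∂_{k+1}:

  H_1: rank ker ∂_1 − rank ∂_2 = (1 − 1) − 0 = 0, and there is no ∂_2, so H_1 ≅ 0.

(K is a triangulation of the 1-simplex.)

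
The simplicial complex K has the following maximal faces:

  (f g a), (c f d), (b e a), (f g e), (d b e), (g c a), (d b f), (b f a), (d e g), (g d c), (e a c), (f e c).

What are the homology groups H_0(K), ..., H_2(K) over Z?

We work with the vertex ordering a < b < c < d < e < f < g. The simplices of K, each written with vertices in increasing order, are:

  0-simplices (7): a, b, c, d, e, f, g
  1-simplices (18): ab, ac, ae, af, ag, bd, be, bf, cd, ce, cf, cg, de, df, dg, ef, eg, fg
  2-simplices (12): abe, abf, ace, acg, afg, bde, bdf, cdf, cdg, cef, deg, efg

Hence C_0 ≅ Z^7, C_1 ≅ Z^18, C_2 ≅ Z^12.

The boundary map ∂_1: C_1 → C_0 maps an edge to its endpoints' difference, ∂[p,q] = q − p. For instance
  ∂eg = g − e.
This gives a 7×18 integer matrix of rank 6; reducing to Smith normal form yields diagonal entries (1,1,1,1,1,1).

Boundary ∂_2: C_2 → C_1 acts by ∂[p,q,r] = [q,r] − [p,r] + [p,q]. For instance
  ∂abf = bf − af + ab,
  ∂abe = be − ae + ab.
The 18×12 boundary matrix has rank 12 and Smith normal form diag(1,1,1,1,1,1,1,1,1,1,1,2).

Computing H_k = (kernel of ∂_k) / (image of ∂_{k+1}):

  H_0: rank C_0 − rank ∂_1 = 7 − 6 = 1, and the invariant factors of ∂_1 are all 1, so H_0 ≅ Z.
  H_1: rank ker ∂_1 − rank ∂_2 = (18 − 6) − 12 = 0, and ∂_2 has invariant factor 2 > 1, so H_1 ≅ Z/2.
  H_2: rank ker ∂_2 − rank ∂_3 = (12 − 12) − 0 = 0, and there is no ∂_3, so H_2 ≅ 0.

H_0 ≅ Z,  H_1 ≅ Z/2,  H_2 = 0.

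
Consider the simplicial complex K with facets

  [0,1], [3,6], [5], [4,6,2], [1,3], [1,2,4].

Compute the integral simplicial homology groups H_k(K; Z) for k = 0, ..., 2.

H_0 ≅ Z^2,  H_1 ≅ Z,  H_2 = 0.

Take the total order 0 < 1 < 2 < 3 < 4 < 5 < 6 on the vertex set. Then K (dimension 2) consists of the simplices:

  0-simplices (7): [0], [1], [2], [3], [4], [5], [6]
  1-simplices (8): [0,1], [1,2], [1,3], [1,4], [2,4], [2,6], [3,6], [4,6]
  2-simplices (2): [1,2,4], [2,4,6]

giving chain groups C_0 ≅ Z^7, C_1 ≅ Z^8, C_2 ≅ Z^2.

The boundary map ∂_1: C_1 → C_0 sends each edge [p,q] (with p < q) to q − p.
This gives a 7×8 integer matrix of rank 5; reducing to Smith normal form yields diagonal entries (1,1,1,1,1).

∂_2: C_2 → C_1 maps a triangle to the signed sum of its edges. For instance
  ∂[2,4,6] = [4,6] − [2,6] + [2,4],
  ∂[1,2,4] = [2,4] − [1,4] + [1,2].
The resulting 8×2 matrix has rank 2, and its Smith normal form has invariant factors (1,1).

Now H_k = ker ∂_k / im ∂_{k+1}, so:

  H_0: rank C_0 − rank ∂_1 = 7 − 5 = 2, and the invariant factors of ∂_1 are all 1, so H_0 = Z^2.
  H_1: rank ker ∂_1 − rank ∂_2 = (8 − 5) − 2 = 1, and the invariant factors of ∂_2 are all 1, so H_1 = Z.
  H_2: rank ker ∂_2 − rank ∂_3 = (2 − 2) − 0 = 0, and there is no ∂_3, so H_2 = 0.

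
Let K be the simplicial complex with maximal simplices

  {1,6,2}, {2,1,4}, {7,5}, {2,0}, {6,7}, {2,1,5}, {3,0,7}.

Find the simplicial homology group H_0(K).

H_0 = Z.

Order the vertices as 0 < 1 < 2 < 3 < 4 < 5 < 6 < 7. Listing each simplex with vertices in this order, K has dimension 2 with simplices:

  0-simplices (8): [0], [1], [2], [3], [4], [5], [6], [7]
  1-simplices (13): [0,2], [0,3], [0,7], [1,2], [1,4], [1,5], [1,6], [2,4], [2,5], [2,6], [3,7], [5,7], [6,7]
  2-simplices (4): [0,3,7], [1,2,4], [1,2,5], [1,2,6]

so the chain groups are C_0 ≅ Z^8, C_1 ≅ Z^13, C_2 ≅ Z^4.

The boundary map ∂_1: C_1 → C_0 sends each edge [p,q] (with p < q) to q − p. For instance
  ∂[0,7] = [7] − [0].
The resulting 8×13 matrix has rank 7, and its Smith normal form has invariant factors (1,1,1,1,1,1,1).

∂_2: C_2 → C_1 sends each 2-simplex [p,q,r] to [q,r] − [p,r] + [p,q]. For instance
  ∂[1,2,4] = [2,4] − [1,4] + [1,2],
  ∂[1,2,5] = [2,5] − [1,5] + [1,2].
The 13×4 boundary matrix has rank 4 and Smith normal form diag(1,1,1,1).

Now H_k = ker ∂_k / im ∂_{k+1}, so:

  H_0: rank C_0 − rank ∂_1 = 8 − 7 = 1, and the invariant factors of ∂_1 are all 1, so H_0 ≅ Z.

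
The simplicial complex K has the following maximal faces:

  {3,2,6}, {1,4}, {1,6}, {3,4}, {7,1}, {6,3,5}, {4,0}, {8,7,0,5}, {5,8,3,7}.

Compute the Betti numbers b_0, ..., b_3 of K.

Fix the vertex order 0 < 1 < 2 < 3 < 4 < 5 < 6 < 7 < 8 and write every simplex with vertices in increasing order. Then dim K = 3 and the simplices of K are:

  0-simplices (9): [0], [1], [2], [3], [4], [5], [6], [7], [8]
  1-simplices (18): [0,4], [0,5], [0,7], [0,8], [1,4], [1,6], [1,7], [2,3], [2,6], [3,4], [3,5], [3,6], [3,7], [3,8], [5,6], [5,7], [5,8], [7,8]
  2-simplices (9): [0,5,7], [0,5,8], [0,7,8], [2,3,6], [3,5,6], [3,5,7], [3,5,8], [3,7,8], [5,7,8]
  3-simplices (2): [0,5,7,8], [3,5,7,8]

Hence C_0 ≅ Z^9, C_1 ≅ Z^18, C_2 ≅ Z^9, C_3 ≅ Z^2.

The boundary map ∂_1: C_1 → C_0 is given by ∂[p,q] = [q] − [p].
This gives a 9×18 integer matrix of rank 8; reducing to Smith normal form yields diagonal entries (1,1,1,1,1,1,1,1).

∂_2: C_2 → C_1 acts by ∂[p,q,r] = [q,r] − [p,r] + [p,q]. For instance
  ∂[3,5,7] = [5,7] − [3,7] + [3,5],
  ∂[0,5,7] = [5,7] − [0,7] + [0,5].
As a 18×9 matrix over Z this has rank 7, with invariant factors (1,1,1,1,1,1,1).

∂_3: C_3 → C_2 sends each 3-simplex σ to the alternating sum Σ_i (−1)^i (σ with its i-th vertex removed). For instance
  ∂[3,5,7,8] = [5,7,8] − [3,7,8] + [3,5,8] − [3,5,7],
  ∂[0,5,7,8] = [5,7,8] − [0,7,8] + [0,5,8] − [0,5,7].
The 9×2 boundary matrix has rank 2 and Smith normal form diag(1,1).

Computing H_k = (kernel of ∂_k) / (image of ∂_{k+1}):

  H_0: rank C_0 − rank ∂_1 = 9 − 8 = 1, and the invariant factors of ∂_1 are all 1, so H_0 ≅ Z.
  H_1: rank ker ∂_1 − rank ∂_2 = (18 − 8) − 7 = 3, and the invariant factors of ∂_2 are all 1, so H_1 ≅ Z^3.
  H_2: rank ker ∂_2 − rank ∂_3 = (9 − 7) − 2 = 0, and the invariant factors of ∂_3 are all 1, so H_2 ≅ 0.
  H_3: rank ker ∂_3 − rank ∂_4 = (2 − 2) − 0 = 0, and there is no ∂_4, so H_3 ≅ 0.

As a check, the Euler characteristic is 9 − 18 + 9 − 2 = -2, which agrees with 1 − 3 + 0 − 0 = -2.

Hence the Betti numbers are b_0 = 1, b_1 = 3, b_2 = 0, b_3 = 0.

b_0 = 1, b_1 = 3, b_2 = 0, b_3 = 0.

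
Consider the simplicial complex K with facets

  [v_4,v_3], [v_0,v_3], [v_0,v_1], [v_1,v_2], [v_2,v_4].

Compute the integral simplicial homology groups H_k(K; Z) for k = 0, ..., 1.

H_0 ≅ Z,  H_1 ≅ Z.

Take the total order v_0 < v_1 < v_2 < v_3 < v_4 on the vertex set. Then K (dimension 1) consists of the simplices:

  0-simplices (5): [v_0], [v_1], [v_2], [v_3], [v_4]
  1-simplices (5): [v_0,v_1], [v_0,v_3], [v_1,v_2], [v_2,v_4], [v_3,v_4]

so the chain groups are C_0 ≅ Z^5, C_1 ≅ Z^5.

∂_1: C_1 → C_0 sends each edge [p,q] (with p < q) to q − p.
As a 5×5 matrix over Z this has rank 4, with invariant factors (1,1,1,1).

Now H_k = ker ∂_k / im ∂_{k+1}, so:

  H_0: rank C_0 − rank ∂_1 = 5 − 4 = 1, and the invariant factors of ∂_1 are all 1, so H_0 = Z.
  H_1: rank ker ∂_1 − rank ∂_2 = (5 − 4) − 0 = 1, and there is no ∂_2, so H_1 = Z.

As a check, the Euler characteristic is 5 − 5 = 0, which agrees with 1 − 1 = 0.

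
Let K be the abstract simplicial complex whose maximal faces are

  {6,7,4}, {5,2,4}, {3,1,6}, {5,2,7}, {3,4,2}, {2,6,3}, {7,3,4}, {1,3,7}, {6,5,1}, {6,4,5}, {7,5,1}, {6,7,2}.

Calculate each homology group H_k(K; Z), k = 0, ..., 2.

Fix the vertex order 1 < 2 < 3 < 4 < 5 < 6 < 7 and write every simplex with vertices in increasing order. Then dim K = 2 and the simplices of K are:

  0-simplices (7): [1], [2], [3], [4], [5], [6], [7]
  1-simplices (18): [1,3], [1,5], [1,6], [1,7], [2,3], [2,4], [2,5], [2,6], [2,7], [3,4], [3,6], [3,7], [4,5], [4,6], [4,7], [5,6], [5,7], [6,7]
  2-simplices (12): [1,3,6], [1,3,7], [1,5,6], [1,5,7], [2,3,4], [2,3,6], [2,4,5], [2,5,7], [2,6,7], [3,4,7], [4,5,6], [4,6,7]

giving chain groups C_0 ≅ Z^7, C_1 ≅ Z^18, C_2 ≅ Z^12.

Boundary ∂_1: C_1 → C_0 sends each edge [p,q] (with p < q) to q − p. For instance
  ∂[1,7] = [7] − [1].
As a 7×18 matrix over Z this has rank 6, with invariant factors (1,1,1,1,1,1).

∂_2: C_2 → C_1 sends each 2-simplex [p,q,r] to [q,r] − [p,r] + [p,q]. For instance
  ∂[1,3,7] = [3,7] − [1,7] + [1,3],
  ∂[1,5,6] = [5,6] − [1,6] + [1,5].
The 18×12 boundary matrix has rank 12 and Smith normal form diag(1,1,1,1,1,1,1,1,1,1,1,2).

Computing H_k = (kernel of ∂_k) / (image of ∂_{k+1}):

  H_0: rank C_0 − rank ∂_1 = 7 − 6 = 1, and the invariant factors of ∂_1 are all 1, so H_0 = Z.
  H_1: rank ker ∂_1 − rank ∂_2 = (18 − 6) − 12 = 0, and ∂_2 has invariant factor 2 > 1, so H_1 = Z/2.
  H_2: rank ker ∂_2 − rank ∂_3 = (12 − 12) − 0 = 0, and there is no ∂_3, so H_2 = 0.

H_0 ≅ Z,  H_1 ≅ Z/2,  H_2 = 0.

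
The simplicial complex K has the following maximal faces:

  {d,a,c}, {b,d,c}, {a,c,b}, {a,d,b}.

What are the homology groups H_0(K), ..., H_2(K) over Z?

Fix the vertex order a < b < c < d and write every simplex with vertices in increasing order. Then dim K = 2 and the simplices of K are:

  0-simplices (4): a, b, c, d
  1-simplices (6): ab, ac, ad, bc, bd, cd
  2-simplices (4): abc, abd, acd, bcd

giving chain groups C_0 ≅ Z^4, C_1 ≅ Z^6, C_2 ≅ Z^4.

∂_1: C_1 → C_0 sends each edge [p,q] (with p < q) to q − p. For instance
  ∂ac = c − a.
As a 4×6 matrix over Z this has rank 3, with invariant factors (1,1,1).

The boundary map ∂_2: C_2 → C_1 acts by ∂[p,q,r] = [q,r] − [p,r] + [p,q]. For instance
  ∂abd = bd − ad + ab,
  ∂acd = cd − ad + ac.
The resulting 6×4 matrix has rank 3, and its Smith normal form has invariant factors (1,1,1).

Reading off H_k = ker ∂_k / im ∂_{k+1}:

  H_0: rank C_0 − rank ∂_1 = 4 − 3 = 1, and the invariant factors of ∂_1 are all 1, so H_0 ≅ Z.
  H_1: rank ker ∂_1 − rank ∂_2 = (6 − 3) − 3 = 0, and the invariant factors of ∂_2 are all 1, so H_1 ≅ 0.
  H_2: rank ker ∂_2 − rank ∂_3 = (4 − 3) − 0 = 1, and there is no ∂_3, so H_2 ≅ Z.

(K is a triangulation of the 2-sphere S^2.)

H_0 ≅ Z,  H_1 = 0,  H_2 ≅ Z.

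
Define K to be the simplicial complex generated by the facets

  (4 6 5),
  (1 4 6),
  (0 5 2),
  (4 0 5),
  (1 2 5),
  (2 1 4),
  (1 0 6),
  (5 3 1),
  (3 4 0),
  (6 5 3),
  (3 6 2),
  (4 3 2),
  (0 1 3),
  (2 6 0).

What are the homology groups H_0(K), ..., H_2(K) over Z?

Order the vertices as 0 < 1 < 2 < 3 < 4 < 5 < 6. Listing each simplex with vertices in this order, K has dimension 2 with simplices:

  0-simplices (7): [0], [1], [2], [3], [4], [5], [6]
  1-simplices (21): [0,1], [0,2], [0,3], [0,4], [0,5], [0,6], [1,2], [1,3], [1,4], [1,5], [1,6], [2,3], [2,4], [2,5], [2,6], [3,4], [3,5], [3,6], [4,5], [4,6], [5,6]
  2-simplices (14): [0,1,3], [0,1,6], [0,2,5], [0,2,6], [0,3,4], [0,4,5], [1,2,4], [1,2,5], [1,3,5], [1,4,6], [2,3,4], [2,3,6], [3,5,6], [4,5,6]

giving chain groups C_0 ≅ Z^7, C_1 ≅ Z^21, C_2 ≅ Z^14.

The boundary map ∂_1: C_1 → C_0 sends each edge [p,q] (with p < q) to q − p. For instance
  ∂[1,3] = [3] − [1].
The 7×21 boundary matrix has rank 6 and Smith normal form diag(1,1,1,1,1,1).

∂_2: C_2 → C_1 acts by ∂[p,q,r] = [q,r] − [p,r] + [p,q]. For instance
  ∂[0,3,4] = [3,4] − [0,4] + [0,3],
  ∂[0,2,6] = [2,6] − [0,6] + [0,2].
As a 21×14 matrix over Z this has rank 13, with invariant factors (1,1,1,1,1,1,1,1,1,1,1,1,1).

Computing H_k = (kernel of ∂_k) / (image of ∂_{k+1}):

  H_0: rank C_0 − rank ∂_1 = 7 − 6 = 1, and the invariant factors of ∂_1 are all 1, so H_0 = Z.
  H_1: rank ker ∂_1 − rank ∂_2 = (21 − 6) − 13 = 2, and the invariant factors of ∂_2 are all 1, so H_1 = Z^2.
  H_2: rank ker ∂_2 − rank ∂_3 = (14 − 13) − 0 = 1, and there is no ∂_3, so H_2 = Z.

As a check, the Euler characteristic is 7 − 21 + 14 = 0, which agrees with 1 − 2 + 1 = 0.
(K is a triangulation of the torus T^2.)

H_0 ≅ Z,  H_1 ≅ Z^2,  H_2 ≅ Z.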